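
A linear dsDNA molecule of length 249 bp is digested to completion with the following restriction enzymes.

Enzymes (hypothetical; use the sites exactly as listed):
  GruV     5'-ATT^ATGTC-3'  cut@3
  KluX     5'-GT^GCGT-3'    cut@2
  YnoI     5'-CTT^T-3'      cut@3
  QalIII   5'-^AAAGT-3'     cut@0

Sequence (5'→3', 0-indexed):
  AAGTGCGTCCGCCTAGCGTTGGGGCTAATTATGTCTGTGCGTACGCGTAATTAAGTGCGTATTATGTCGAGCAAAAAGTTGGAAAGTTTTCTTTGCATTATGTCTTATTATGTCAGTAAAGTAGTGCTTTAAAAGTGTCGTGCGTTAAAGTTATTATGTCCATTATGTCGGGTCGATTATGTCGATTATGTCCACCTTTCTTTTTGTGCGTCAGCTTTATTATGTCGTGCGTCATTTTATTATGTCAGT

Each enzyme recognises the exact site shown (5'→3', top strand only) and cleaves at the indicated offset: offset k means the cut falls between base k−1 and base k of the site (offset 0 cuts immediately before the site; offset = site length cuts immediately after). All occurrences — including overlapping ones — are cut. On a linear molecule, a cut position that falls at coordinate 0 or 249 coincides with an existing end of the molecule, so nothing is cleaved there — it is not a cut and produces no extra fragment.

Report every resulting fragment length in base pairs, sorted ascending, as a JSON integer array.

Per-enzyme occurrences:
  GruV ATTATGTC/3: at [27, 60, 96, 106, 152, 161, 175, 184, 218, 238] ⇒ [30, 63, 99, 109, 155, 164, 178, 187, 221, 241]
  KluX GTGCGT/2: at [2, 36, 54, 139, 205, 226] ⇒ [4, 38, 56, 141, 207, 228]
  YnoI CTTT/3: at [90, 126, 195, 199, 214] ⇒ [93, 129, 198, 202, 217]
  QalIII AAAGT/0: at [74, 82, 117, 131, 146] ⇒ [74, 82, 117, 131, 146]

Pooled cuts: [4, 30, 38, 56, 63, 74, 82, 93, 99, 109, 117, 129, 131, 141, 146, 155, 164, 178, 187, 198, 202, 207, 217, 221, 228, 241]

Fragment lengths:
  [0,4): 4 bp
  [4,30): 26 bp
  [30,38): 8 bp
  [38,56): 18 bp
  [56,63): 7 bp
  [63,74): 11 bp
  [74,82): 8 bp
  [82,93): 11 bp
  [93,99): 6 bp
  [99,109): 10 bp
  [109,117): 8 bp
  [117,129): 12 bp
  [129,131): 2 bp
  [131,141): 10 bp
  [141,146): 5 bp
  [146,155): 9 bp
  [155,164): 9 bp
  [164,178): 14 bp
  [178,187): 9 bp
  [187,198): 11 bp
  [198,202): 4 bp
  [202,207): 5 bp
  [207,217): 10 bp
  [217,221): 4 bp
  [221,228): 7 bp
  [228,241): 13 bp
  [241,249): 8 bp

[2,4,4,4,5,5,6,7,7,8,8,8,8,9,9,9,10,10,10,11,11,11,12,13,14,18,26]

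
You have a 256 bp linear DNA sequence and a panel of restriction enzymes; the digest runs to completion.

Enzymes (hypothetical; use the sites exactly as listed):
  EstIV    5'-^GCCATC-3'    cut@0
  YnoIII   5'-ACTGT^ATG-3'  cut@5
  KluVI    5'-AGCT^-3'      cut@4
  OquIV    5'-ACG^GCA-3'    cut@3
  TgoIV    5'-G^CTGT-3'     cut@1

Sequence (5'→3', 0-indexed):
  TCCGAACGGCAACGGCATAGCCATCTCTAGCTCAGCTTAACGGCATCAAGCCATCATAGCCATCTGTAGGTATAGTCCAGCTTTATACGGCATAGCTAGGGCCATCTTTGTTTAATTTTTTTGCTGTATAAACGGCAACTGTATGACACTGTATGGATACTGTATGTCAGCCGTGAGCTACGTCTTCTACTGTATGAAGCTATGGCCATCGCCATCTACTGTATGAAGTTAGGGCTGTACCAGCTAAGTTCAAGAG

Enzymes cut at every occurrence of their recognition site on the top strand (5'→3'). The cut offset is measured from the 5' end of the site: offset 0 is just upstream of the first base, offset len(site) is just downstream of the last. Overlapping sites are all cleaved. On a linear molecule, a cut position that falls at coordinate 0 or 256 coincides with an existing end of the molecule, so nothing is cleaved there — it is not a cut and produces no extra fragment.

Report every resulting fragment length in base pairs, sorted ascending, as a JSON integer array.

[3,3,5,5,5,6,6,7,7,8,8,8,8,9,10,11,11,11,11,12,12,13,14,16,23,24]

Per-enzyme occurrences:
  EstIV (GCCATC, off=0): starts [19, 49, 58, 100, 204, 210] → cuts [19, 49, 58, 100, 204, 210]
  YnoIII (ACTGTATG, off=5): starts [137, 147, 158, 188, 217] → cuts [142, 152, 163, 193, 222]
  KluVI (AGCT, off=4): starts [28, 33, 78, 93, 175, 197, 241] → cuts [32, 37, 82, 97, 179, 201, 245]
  OquIV (ACGGCA, off=3): starts [5, 11, 39, 86, 131] → cuts [8, 14, 42, 89, 134]
  TgoIV (GCTGT, off=1): starts [122, 233] → cuts [123, 234]

Pooled cuts: [8, 14, 19, 32, 37, 42, 49, 58, 82, 89, 97, 100, 123, 134, 142, 152, 163, 179, 193, 201, 204, 210, 222, 234, 245]

Fragment lengths:
  [0,8): 8 bp
  [8,14): 6 bp
  [14,19): 5 bp
  [19,32): 13 bp
  [32,37): 5 bp
  [37,42): 5 bp
  [42,49): 7 bp
  [49,58): 9 bp
  [58,82): 24 bp
  [82,89): 7 bp
  [89,97): 8 bp
  [97,100): 3 bp
  [100,123): 23 bp
  [123,134): 11 bp
  [134,142): 8 bp
  [142,152): 10 bp
  [152,163): 11 bp
  [163,179): 16 bp
  [179,193): 14 bp
  [193,201): 8 bp
  [201,204): 3 bp
  [204,210): 6 bp
  [210,222): 12 bp
  [222,234): 12 bp
  [234,245): 11 bp
  [245,256): 11 bp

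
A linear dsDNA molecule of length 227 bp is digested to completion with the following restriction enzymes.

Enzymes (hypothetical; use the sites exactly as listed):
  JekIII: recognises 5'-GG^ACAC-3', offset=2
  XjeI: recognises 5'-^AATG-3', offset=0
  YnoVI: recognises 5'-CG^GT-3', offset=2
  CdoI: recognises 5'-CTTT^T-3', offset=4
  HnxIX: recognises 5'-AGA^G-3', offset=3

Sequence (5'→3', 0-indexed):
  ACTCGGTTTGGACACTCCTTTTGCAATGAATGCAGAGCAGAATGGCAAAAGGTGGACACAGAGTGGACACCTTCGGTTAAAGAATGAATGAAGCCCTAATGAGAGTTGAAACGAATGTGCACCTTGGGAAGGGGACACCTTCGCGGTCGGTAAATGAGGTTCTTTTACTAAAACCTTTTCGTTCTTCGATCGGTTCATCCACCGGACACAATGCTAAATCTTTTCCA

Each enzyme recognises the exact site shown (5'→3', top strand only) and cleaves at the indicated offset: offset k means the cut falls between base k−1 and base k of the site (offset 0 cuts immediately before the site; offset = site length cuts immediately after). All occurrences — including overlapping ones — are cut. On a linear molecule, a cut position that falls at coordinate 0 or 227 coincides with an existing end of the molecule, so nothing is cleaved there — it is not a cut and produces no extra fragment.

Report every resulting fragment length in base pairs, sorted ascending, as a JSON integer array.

[3,3,4,4,4,4,4,4,4,5,6,7,7,7,8,9,9,10,11,11,13,13,13,14,14,15,21]

Site scan:
  JekIII GGACAC/2: at [9, 53, 64, 132, 203] ⇒ [11, 55, 66, 134, 205]
  XjeI AATG/0: at [24, 28, 40, 82, 86, 97, 113, 152, 209] ⇒ [24, 28, 40, 82, 86, 97, 113, 152, 209]
  YnoVI CGGT/2: at [3, 73, 143, 147, 190] ⇒ [5, 75, 145, 149, 192]
  CdoI CTTTT/4: at [17, 161, 174, 219] ⇒ [21, 165, 178, 223]
  HnxIX AGAG/3: at [33, 59, 101] ⇒ [36, 62, 104]

Pooled cuts: [5, 11, 21, 24, 28, 36, 40, 55, 62, 66, 75, 82, 86, 97, 104, 113, 134, 145, 149, 152, 165, 178, 192, 205, 209, 223]

Fragments:
  [0,5): 5 bp
  [5,11): 6 bp
  [11,21): 10 bp
  [21,24): 3 bp
  [24,28): 4 bp
  [28,36): 8 bp
  [36,40): 4 bp
  [40,55): 15 bp
  [55,62): 7 bp
  [62,66): 4 bp
  [66,75): 9 bp
  [75,82): 7 bp
  [82,86): 4 bp
  [86,97): 11 bp
  [97,104): 7 bp
  [104,113): 9 bp
  [113,134): 21 bp
  [134,145): 11 bp
  [145,149): 4 bp
  [149,152): 3 bp
  [152,165): 13 bp
  [165,178): 13 bp
  [178,192): 14 bp
  [192,205): 13 bp
  [205,209): 4 bp
  [209,223): 14 bp
  [223,227): 4 bp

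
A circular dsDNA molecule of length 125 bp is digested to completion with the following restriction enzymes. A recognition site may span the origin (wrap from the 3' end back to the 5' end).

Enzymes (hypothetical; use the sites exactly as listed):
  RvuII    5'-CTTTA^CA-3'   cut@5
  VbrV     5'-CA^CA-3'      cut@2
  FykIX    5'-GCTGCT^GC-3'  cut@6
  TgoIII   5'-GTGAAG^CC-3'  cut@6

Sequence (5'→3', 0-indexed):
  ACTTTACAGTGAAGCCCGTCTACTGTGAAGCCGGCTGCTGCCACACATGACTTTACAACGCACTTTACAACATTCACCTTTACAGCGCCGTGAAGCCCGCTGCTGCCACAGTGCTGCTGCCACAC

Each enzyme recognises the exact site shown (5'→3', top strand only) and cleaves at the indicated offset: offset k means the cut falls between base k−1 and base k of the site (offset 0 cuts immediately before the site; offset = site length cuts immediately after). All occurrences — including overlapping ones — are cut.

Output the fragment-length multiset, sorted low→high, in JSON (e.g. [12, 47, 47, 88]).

[2,2,4,4,4,7,8,9,9,10,10,12,13,15,16]

Per-enzyme occurrences:
  RvuII (CTTTACA, off=5): starts [1, 50, 62, 77] → cuts [6, 55, 67, 82]
  VbrV (CACA, off=2): starts [41, 43, 106, 120, 122] → cuts [43, 45, 108, 122, 124]
  FykIX (GCTGCTGC, off=6): starts [33, 98, 112] → cuts [39, 104, 118]
  TgoIII (GTGAAGCC, off=6): starts [8, 24, 89] → cuts [14, 30, 95]

Pooled cuts: [6, 14, 30, 39, 43, 45, 55, 67, 82, 95, 104, 108, 118, 122, 124]

Fragments:
  6→14: 8 bp
  14→30: 16 bp
  30→39: 9 bp
  39→43: 4 bp
  43→45: 2 bp
  45→55: 10 bp
  55→67: 12 bp
  67→82: 15 bp
  82→95: 13 bp
  95→104: 9 bp
  104→108: 4 bp
  108→118: 10 bp
  118→122: 4 bp
  122→124: 2 bp
  124→6 (wrap): 125-124+6 = 7 bp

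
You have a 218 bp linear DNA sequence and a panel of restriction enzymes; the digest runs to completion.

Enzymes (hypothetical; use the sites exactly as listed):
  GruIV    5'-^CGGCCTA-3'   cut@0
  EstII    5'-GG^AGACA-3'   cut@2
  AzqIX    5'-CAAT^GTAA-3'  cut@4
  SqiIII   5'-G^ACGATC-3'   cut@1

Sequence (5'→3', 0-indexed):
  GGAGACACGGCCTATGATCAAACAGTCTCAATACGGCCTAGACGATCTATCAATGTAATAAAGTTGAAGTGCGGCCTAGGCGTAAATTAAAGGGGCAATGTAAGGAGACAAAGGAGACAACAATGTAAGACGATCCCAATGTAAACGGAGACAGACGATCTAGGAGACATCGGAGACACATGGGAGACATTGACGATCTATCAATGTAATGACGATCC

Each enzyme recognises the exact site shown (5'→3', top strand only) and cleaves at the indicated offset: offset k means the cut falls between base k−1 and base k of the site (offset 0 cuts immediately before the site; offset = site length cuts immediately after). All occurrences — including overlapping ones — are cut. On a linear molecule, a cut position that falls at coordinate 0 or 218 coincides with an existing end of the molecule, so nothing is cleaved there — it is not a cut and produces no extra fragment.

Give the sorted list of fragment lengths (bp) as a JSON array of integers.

Per-enzyme occurrences:
  GruIV (CGGCCTA, off=0): starts [7, 33, 71] → cuts [7, 33, 71]
  EstII (GGAGACA, off=2): starts [0, 103, 112, 146, 162, 171, 182] → cuts [2, 105, 114, 148, 164, 173, 184]
  AzqIX (CAATGTAA, off=4): starts [50, 95, 120, 136, 201] → cuts [54, 99, 124, 140, 205]
  SqiIII (GACGATC, off=1): starts [40, 128, 153, 191, 210] → cuts [41, 129, 154, 192, 211]

All cut coordinates (distinct, sorted): [2, 7, 33, 41, 54, 71, 99, 105, 114, 124, 129, 140, 148, 154, 164, 173, 184, 192, 205, 211]

Fragment lengths:
  [0,2): 2 bp
  [2,7): 5 bp
  [7,33): 26 bp
  [33,41): 8 bp
  [41,54): 13 bp
  [54,71): 17 bp
  [71,99): 28 bp
  [99,105): 6 bp
  [105,114): 9 bp
  [114,124): 10 bp
  [124,129): 5 bp
  [129,140): 11 bp
  [140,148): 8 bp
  [148,154): 6 bp
  [154,164): 10 bp
  [164,173): 9 bp
  [173,184): 11 bp
  [184,192): 8 bp
  [192,205): 13 bp
  [205,211): 6 bp
  [211,218): 7 bp

[2,5,5,6,6,6,7,8,8,8,9,9,10,10,11,11,13,13,17,26,28]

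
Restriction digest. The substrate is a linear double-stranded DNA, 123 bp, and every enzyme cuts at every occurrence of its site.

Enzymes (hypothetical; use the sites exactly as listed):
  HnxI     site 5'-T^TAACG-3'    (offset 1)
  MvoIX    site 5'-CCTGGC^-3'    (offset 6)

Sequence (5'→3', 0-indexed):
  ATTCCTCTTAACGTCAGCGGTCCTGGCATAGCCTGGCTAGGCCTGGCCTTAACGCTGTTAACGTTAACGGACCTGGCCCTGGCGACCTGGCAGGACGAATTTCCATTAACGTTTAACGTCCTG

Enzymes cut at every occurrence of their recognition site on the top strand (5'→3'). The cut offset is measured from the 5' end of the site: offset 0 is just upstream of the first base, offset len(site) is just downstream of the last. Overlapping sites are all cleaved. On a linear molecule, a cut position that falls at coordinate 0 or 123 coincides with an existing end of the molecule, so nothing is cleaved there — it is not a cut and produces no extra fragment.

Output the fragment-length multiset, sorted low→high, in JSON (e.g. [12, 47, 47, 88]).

Per-enzyme occurrences:
  HnxI TTAACG/1: at [7, 48, 57, 63, 105, 112] ⇒ [8, 49, 58, 64, 106, 113]
  MvoIX CCTGGC/6: at [21, 31, 41, 71, 77, 85] ⇒ [27, 37, 47, 77, 83, 91]

All cut coordinates (distinct, sorted): [8, 27, 37, 47, 49, 58, 64, 77, 83, 91, 106, 113]

Fragment lengths:
  [0,8): 8 bp
  [8,27): 19 bp
  [27,37): 10 bp
  [37,47): 10 bp
  [47,49): 2 bp
  [49,58): 9 bp
  [58,64): 6 bp
  [64,77): 13 bp
  [77,83): 6 bp
  [83,91): 8 bp
  [91,106): 15 bp
  [106,113): 7 bp
  [113,123): 10 bp

[2,6,6,7,8,8,9,10,10,10,13,15,19]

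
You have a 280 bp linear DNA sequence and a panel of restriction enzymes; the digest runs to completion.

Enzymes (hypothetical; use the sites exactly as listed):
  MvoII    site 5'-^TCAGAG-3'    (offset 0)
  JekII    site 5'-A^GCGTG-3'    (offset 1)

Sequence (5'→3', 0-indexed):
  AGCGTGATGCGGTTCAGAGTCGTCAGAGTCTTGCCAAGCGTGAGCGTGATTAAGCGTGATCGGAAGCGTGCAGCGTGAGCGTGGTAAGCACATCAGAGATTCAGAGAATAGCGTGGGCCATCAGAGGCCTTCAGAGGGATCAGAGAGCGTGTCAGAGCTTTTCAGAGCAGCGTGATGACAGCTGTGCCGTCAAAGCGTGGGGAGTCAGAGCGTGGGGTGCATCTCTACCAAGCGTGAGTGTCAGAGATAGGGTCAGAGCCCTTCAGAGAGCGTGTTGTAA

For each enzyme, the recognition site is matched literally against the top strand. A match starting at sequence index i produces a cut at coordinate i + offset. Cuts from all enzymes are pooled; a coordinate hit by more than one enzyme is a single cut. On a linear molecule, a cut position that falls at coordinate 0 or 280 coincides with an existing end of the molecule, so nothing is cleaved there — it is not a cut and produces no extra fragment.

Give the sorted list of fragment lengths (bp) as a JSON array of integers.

[1,5,5,6,6,7,7,7,8,8,9,9,9,10,10,10,10,10,10,10,11,12,12,12,14,15,22,25]

Per-enzyme occurrences:
  MvoII TCAGAG/0: at [13, 22, 92, 100, 120, 130, 139, 151, 161, 204, 240, 252, 262] ⇒ [13, 22, 92, 100, 120, 130, 139, 151, 161, 204, 240, 252, 262]
  JekII AGCGTG/1: at [0, 36, 42, 52, 64, 71, 77, 109, 145, 168, 193, 208, 230, 268] ⇒ [1, 37, 43, 53, 65, 72, 78, 110, 146, 169, 194, 209, 231, 269]

Pooled cuts: [1, 13, 22, 37, 43, 53, 65, 72, 78, 92, 100, 110, 120, 130, 139, 146, 151, 161, 169, 194, 204, 209, 231, 240, 252, 262, 269]

Fragment lengths:
  [0,1): 1 bp
  [1,13): 12 bp
  [13,22): 9 bp
  [22,37): 15 bp
  [37,43): 6 bp
  [43,53): 10 bp
  [53,65): 12 bp
  [65,72): 7 bp
  [72,78): 6 bp
  [78,92): 14 bp
  [92,100): 8 bp
  [100,110): 10 bp
  [110,120): 10 bp
  [120,130): 10 bp
  [130,139): 9 bp
  [139,146): 7 bp
  [146,151): 5 bp
  [151,161): 10 bp
  [161,169): 8 bp
  [169,194): 25 bp
  [194,204): 10 bp
  [204,209): 5 bp
  [209,231): 22 bp
  [231,240): 9 bp
  [240,252): 12 bp
  [252,262): 10 bp
  [262,269): 7 bp
  [269,280): 11 bp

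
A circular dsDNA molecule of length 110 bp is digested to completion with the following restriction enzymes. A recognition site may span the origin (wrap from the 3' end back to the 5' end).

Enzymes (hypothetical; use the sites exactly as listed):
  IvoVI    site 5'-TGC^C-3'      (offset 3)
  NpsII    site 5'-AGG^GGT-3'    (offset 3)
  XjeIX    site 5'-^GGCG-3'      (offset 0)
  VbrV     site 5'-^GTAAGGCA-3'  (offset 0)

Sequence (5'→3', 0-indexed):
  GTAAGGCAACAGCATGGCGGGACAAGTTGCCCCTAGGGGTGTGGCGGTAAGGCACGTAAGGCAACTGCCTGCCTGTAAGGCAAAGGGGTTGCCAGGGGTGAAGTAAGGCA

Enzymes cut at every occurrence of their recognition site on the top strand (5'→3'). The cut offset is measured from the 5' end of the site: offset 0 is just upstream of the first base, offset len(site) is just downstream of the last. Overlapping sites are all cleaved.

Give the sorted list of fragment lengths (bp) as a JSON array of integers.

[2,4,4,4,5,6,6,7,8,9,12,13,15,15]

Per-enzyme occurrences:
  IvoVI TGCC/3: at [27, 65, 69, 89] ⇒ [30, 68, 72, 92]
  NpsII AGGGGT/3: at [34, 83, 93] ⇒ [37, 86, 96]
  XjeIX GGCG/0: at [15, 42] ⇒ [15, 42]
  VbrV GTAAGGCA/0: at [0, 46, 55, 74, 102] ⇒ [0, 46, 55, 74, 102]

All cut coordinates (distinct, sorted): [0, 15, 30, 37, 42, 46, 55, 68, 72, 74, 86, 92, 96, 102]

Fragment lengths:
  0→15: 15 bp
  15→30: 15 bp
  30→37: 7 bp
  37→42: 5 bp
  42→46: 4 bp
  46→55: 9 bp
  55→68: 13 bp
  68→72: 4 bp
  72→74: 2 bp
  74→86: 12 bp
  86→92: 6 bp
  92→96: 4 bp
  96→102: 6 bp
  102→0 (wrap): 110-102+0 = 8 bp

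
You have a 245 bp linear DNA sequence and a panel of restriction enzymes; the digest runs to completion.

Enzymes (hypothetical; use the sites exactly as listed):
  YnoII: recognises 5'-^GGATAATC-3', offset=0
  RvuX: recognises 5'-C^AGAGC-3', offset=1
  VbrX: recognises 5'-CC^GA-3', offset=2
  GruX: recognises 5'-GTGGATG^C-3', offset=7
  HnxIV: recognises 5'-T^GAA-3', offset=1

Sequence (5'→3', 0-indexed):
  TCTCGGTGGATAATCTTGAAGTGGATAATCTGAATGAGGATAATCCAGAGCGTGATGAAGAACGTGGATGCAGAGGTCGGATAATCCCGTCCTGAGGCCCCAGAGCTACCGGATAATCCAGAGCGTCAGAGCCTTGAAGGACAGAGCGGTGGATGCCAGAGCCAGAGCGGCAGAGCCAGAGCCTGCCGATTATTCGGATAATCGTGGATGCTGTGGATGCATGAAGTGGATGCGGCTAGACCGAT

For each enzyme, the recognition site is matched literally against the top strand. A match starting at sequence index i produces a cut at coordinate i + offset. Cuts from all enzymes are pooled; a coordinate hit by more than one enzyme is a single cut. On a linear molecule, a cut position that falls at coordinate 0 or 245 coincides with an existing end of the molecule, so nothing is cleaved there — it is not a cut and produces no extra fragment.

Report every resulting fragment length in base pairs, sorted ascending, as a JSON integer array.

[2,3,3,5,6,6,6,7,7,8,8,8,8,8,9,9,9,9,9,10,10,10,10,10,13,14,15,23]

Site scan:
  YnoII (GGATAATC, off=0): starts [7, 22, 37, 78, 110, 195] → cuts [7, 22, 37, 78, 110, 195]
  RvuX (CAGAGC, off=1): starts [45, 100, 118, 126, 141, 156, 162, 170, 176] → cuts [46, 101, 119, 127, 142, 157, 163, 171, 177]
  VbrX (CCGA, off=2): starts [185, 240] → cuts [187, 242]
  GruX (GTGGATGC, off=7): starts [63, 148, 203, 212, 225] → cuts [70, 155, 210, 219, 232]
  HnxIV (TGAA, off=1): starts [16, 30, 55, 134, 221] → cuts [17, 31, 56, 135, 222]

Pooled cuts: [7, 17, 22, 31, 37, 46, 56, 70, 78, 101, 110, 119, 127, 135, 142, 155, 157, 163, 171, 177, 187, 195, 210, 219, 222, 232, 242]

Fragments:
  [0,7): 7 bp
  [7,17): 10 bp
  [17,22): 5 bp
  [22,31): 9 bp
  [31,37): 6 bp
  [37,46): 9 bp
  [46,56): 10 bp
  [56,70): 14 bp
  [70,78): 8 bp
  [78,101): 23 bp
  [101,110): 9 bp
  [110,119): 9 bp
  [119,127): 8 bp
  [127,135): 8 bp
  [135,142): 7 bp
  [142,155): 13 bp
  [155,157): 2 bp
  [157,163): 6 bp
  [163,171): 8 bp
  [171,177): 6 bp
  [177,187): 10 bp
  [187,195): 8 bp
  [195,210): 15 bp
  [210,219): 9 bp
  [219,222): 3 bp
  [222,232): 10 bp
  [232,242): 10 bp
  [242,245): 3 bp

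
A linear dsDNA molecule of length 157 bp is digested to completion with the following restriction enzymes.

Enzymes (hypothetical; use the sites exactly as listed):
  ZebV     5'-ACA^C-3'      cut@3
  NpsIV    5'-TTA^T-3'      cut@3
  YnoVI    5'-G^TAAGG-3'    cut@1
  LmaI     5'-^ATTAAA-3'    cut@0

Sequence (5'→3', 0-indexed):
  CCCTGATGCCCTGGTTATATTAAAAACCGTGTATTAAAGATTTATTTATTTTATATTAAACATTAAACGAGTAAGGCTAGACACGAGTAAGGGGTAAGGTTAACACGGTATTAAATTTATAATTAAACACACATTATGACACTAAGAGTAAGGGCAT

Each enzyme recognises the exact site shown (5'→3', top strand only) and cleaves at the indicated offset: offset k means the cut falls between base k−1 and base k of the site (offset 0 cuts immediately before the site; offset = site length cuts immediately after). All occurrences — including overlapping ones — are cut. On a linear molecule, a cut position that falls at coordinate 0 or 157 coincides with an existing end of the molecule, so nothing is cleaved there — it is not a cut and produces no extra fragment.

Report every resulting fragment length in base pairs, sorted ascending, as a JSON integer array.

Per-enzyme occurrences:
  ZebV (ACAC, off=3): starts [80, 102, 126, 128, 138] → cuts [83, 105, 129, 131, 141]
  NpsIV (TTAT, off=3): starts [14, 41, 45, 50, 116, 133] → cuts [17, 44, 48, 53, 119, 136]
  YnoVI (GTAAGG, off=1): starts [70, 86, 93, 147] → cuts [71, 87, 94, 148]
  LmaI (ATTAAA, off=0): starts [18, 32, 54, 61, 109, 121] → cuts [18, 32, 54, 61, 109, 121]

All cut coordinates (distinct, sorted): [17, 18, 32, 44, 48, 53, 54, 61, 71, 83, 87, 94, 105, 109, 119, 121, 129, 131, 136, 141, 148]

Fragments:
  [0,17): 17 bp
  [17,18): 1 bp
  [18,32): 14 bp
  [32,44): 12 bp
  [44,48): 4 bp
  [48,53): 5 bp
  [53,54): 1 bp
  [54,61): 7 bp
  [61,71): 10 bp
  [71,83): 12 bp
  [83,87): 4 bp
  [87,94): 7 bp
  [94,105): 11 bp
  [105,109): 4 bp
  [109,119): 10 bp
  [119,121): 2 bp
  [121,129): 8 bp
  [129,131): 2 bp
  [131,136): 5 bp
  [136,141): 5 bp
  [141,148): 7 bp
  [148,157): 9 bp

[1,1,2,2,4,4,4,5,5,5,7,7,7,8,9,10,10,11,12,12,14,17]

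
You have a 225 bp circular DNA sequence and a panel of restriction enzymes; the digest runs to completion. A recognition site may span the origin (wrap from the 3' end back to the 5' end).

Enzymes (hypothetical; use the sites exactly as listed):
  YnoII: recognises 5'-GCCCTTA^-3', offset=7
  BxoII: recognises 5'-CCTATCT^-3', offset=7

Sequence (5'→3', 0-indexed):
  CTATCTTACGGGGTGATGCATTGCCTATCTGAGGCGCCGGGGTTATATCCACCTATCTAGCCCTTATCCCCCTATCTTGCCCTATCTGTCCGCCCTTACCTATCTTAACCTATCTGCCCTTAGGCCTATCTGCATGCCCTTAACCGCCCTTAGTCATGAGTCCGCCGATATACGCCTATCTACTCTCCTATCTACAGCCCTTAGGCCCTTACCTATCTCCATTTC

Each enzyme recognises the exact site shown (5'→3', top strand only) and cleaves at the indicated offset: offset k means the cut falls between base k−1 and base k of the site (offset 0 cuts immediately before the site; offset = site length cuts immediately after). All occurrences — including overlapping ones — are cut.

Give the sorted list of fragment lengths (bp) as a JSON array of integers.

Site scan:
  YnoII (GCCCTTA, off=7): starts [59, 91, 115, 135, 145, 196, 204] → cuts [66, 98, 122, 142, 152, 203, 211]
  BxoII (CCTATCT, off=7): starts [23, 51, 70, 80, 98, 108, 124, 174, 186, 211, 224] → cuts [6, 30, 58, 77, 87, 105, 115, 131, 181, 193, 218]

Pooled cuts: [6, 30, 58, 66, 77, 87, 98, 105, 115, 122, 131, 142, 152, 181, 193, 203, 211, 218]

Fragment lengths:
  6→30: 24 bp
  30→58: 28 bp
  58→66: 8 bp
  66→77: 11 bp
  77→87: 10 bp
  87→98: 11 bp
  98→105: 7 bp
  105→115: 10 bp
  115→122: 7 bp
  122→131: 9 bp
  131→142: 11 bp
  142→152: 10 bp
  152→181: 29 bp
  181→193: 12 bp
  193→203: 10 bp
  203→211: 8 bp
  211→218: 7 bp
  218→6 (wrap): 225-218+6 = 13 bp

[7,7,7,8,8,9,10,10,10,10,11,11,11,12,13,24,28,29]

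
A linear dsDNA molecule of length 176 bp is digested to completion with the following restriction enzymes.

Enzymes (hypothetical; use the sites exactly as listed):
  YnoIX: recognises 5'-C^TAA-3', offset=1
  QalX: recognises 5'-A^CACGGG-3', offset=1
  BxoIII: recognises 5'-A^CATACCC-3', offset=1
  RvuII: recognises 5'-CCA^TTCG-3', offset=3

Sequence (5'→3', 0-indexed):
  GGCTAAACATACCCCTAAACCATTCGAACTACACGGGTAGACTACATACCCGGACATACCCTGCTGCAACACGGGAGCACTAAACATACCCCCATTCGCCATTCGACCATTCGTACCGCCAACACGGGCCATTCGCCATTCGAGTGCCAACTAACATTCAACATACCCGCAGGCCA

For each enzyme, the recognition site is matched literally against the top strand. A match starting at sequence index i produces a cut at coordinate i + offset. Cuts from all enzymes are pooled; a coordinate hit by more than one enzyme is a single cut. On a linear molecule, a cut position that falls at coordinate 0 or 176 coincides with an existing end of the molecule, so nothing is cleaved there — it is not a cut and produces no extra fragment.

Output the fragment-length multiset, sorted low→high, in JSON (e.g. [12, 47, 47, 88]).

Site scan:
  YnoIX (CTAA, off=1): starts [2, 14, 79, 150] → cuts [3, 15, 80, 151]
  QalX (ACACGGG, off=1): starts [30, 68, 121] → cuts [31, 69, 122]
  BxoIII (ACATACCC, off=1): starts [6, 43, 53, 83, 160] → cuts [7, 44, 54, 84, 161]
  RvuII (CCATTCG, off=3): starts [19, 91, 98, 106, 128, 135] → cuts [22, 94, 101, 109, 131, 138]

All cut coordinates (distinct, sorted): [3, 7, 15, 22, 31, 44, 54, 69, 80, 84, 94, 101, 109, 122, 131, 138, 151, 161]

Fragment lengths:
  [0,3): 3 bp
  [3,7): 4 bp
  [7,15): 8 bp
  [15,22): 7 bp
  [22,31): 9 bp
  [31,44): 13 bp
  [44,54): 10 bp
  [54,69): 15 bp
  [69,80): 11 bp
  [80,84): 4 bp
  [84,94): 10 bp
  [94,101): 7 bp
  [101,109): 8 bp
  [109,122): 13 bp
  [122,131): 9 bp
  [131,138): 7 bp
  [138,151): 13 bp
  [151,161): 10 bp
  [161,176): 15 bp

[3,4,4,7,7,7,8,8,9,9,10,10,10,11,13,13,13,15,15]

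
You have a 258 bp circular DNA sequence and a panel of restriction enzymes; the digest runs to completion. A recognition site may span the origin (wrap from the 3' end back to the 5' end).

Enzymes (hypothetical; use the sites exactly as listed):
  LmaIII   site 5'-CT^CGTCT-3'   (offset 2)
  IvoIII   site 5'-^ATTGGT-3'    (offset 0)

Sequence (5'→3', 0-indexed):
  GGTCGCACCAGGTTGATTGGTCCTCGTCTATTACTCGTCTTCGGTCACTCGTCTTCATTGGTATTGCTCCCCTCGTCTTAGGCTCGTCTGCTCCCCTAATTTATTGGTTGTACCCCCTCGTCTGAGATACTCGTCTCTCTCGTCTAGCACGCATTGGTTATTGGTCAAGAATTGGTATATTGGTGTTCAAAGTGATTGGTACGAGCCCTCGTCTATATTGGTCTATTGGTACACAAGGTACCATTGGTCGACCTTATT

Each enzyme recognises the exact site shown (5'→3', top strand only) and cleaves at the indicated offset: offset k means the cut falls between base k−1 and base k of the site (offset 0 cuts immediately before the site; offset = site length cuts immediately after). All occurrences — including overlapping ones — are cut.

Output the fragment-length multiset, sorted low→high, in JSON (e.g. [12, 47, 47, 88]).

Scan for sites:
  LmaIII (CTCGTCT, off=2): starts [22, 33, 47, 71, 82, 116, 129, 138, 207] → cuts [24, 35, 49, 73, 84, 118, 131, 140, 209]
  IvoIII (ATTGGT, off=0): starts [15, 56, 102, 152, 159, 170, 178, 194, 216, 224, 242, 255] → cuts [15, 56, 102, 152, 159, 170, 178, 194, 216, 224, 242, 255]

Pooled cuts: [15, 24, 35, 49, 56, 73, 84, 102, 118, 131, 140, 152, 159, 170, 178, 194, 209, 216, 224, 242, 255]

Fragment lengths:
  15→24: 9 bp
  24→35: 11 bp
  35→49: 14 bp
  49→56: 7 bp
  56→73: 17 bp
  73→84: 11 bp
  84→102: 18 bp
  102→118: 16 bp
  118→131: 13 bp
  131→140: 9 bp
  140→152: 12 bp
  152→159: 7 bp
  159→170: 11 bp
  170→178: 8 bp
  178→194: 16 bp
  194→209: 15 bp
  209→216: 7 bp
  216→224: 8 bp
  224→242: 18 bp
  242→255: 13 bp
  255→15 (wrap): 258-255+15 = 18 bp

[7,7,7,8,8,9,9,11,11,11,12,13,13,14,15,16,16,17,18,18,18]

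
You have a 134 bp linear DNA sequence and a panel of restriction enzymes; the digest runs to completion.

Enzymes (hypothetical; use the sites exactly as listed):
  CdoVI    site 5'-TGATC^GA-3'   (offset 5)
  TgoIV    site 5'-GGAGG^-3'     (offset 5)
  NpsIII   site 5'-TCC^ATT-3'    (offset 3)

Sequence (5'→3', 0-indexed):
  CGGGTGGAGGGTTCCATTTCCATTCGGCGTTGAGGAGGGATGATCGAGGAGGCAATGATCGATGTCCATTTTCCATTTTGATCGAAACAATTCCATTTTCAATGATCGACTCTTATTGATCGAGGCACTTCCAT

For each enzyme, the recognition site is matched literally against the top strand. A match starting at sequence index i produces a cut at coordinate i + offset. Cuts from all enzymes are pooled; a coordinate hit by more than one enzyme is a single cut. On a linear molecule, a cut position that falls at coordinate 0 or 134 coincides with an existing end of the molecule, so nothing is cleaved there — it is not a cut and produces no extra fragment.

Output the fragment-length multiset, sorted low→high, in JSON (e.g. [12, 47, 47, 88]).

Per-enzyme occurrences:
  CdoVI TGATCGA/5: at [40, 55, 78, 102, 116] ⇒ [45, 60, 83, 107, 121]
  TgoIV GGAGG/5: at [5, 33, 47] ⇒ [10, 38, 52]
  NpsIII TCCATT/3: at [12, 18, 64, 71, 91] ⇒ [15, 21, 67, 74, 94]

Pooled cuts: [10, 15, 21, 38, 45, 52, 60, 67, 74, 83, 94, 107, 121]

Fragment lengths:
  [0,10): 10 bp
  [10,15): 5 bp
  [15,21): 6 bp
  [21,38): 17 bp
  [38,45): 7 bp
  [45,52): 7 bp
  [52,60): 8 bp
  [60,67): 7 bp
  [67,74): 7 bp
  [74,83): 9 bp
  [83,94): 11 bp
  [94,107): 13 bp
  [107,121): 14 bp
  [121,134): 13 bp

[5,6,7,7,7,7,8,9,10,11,13,13,14,17]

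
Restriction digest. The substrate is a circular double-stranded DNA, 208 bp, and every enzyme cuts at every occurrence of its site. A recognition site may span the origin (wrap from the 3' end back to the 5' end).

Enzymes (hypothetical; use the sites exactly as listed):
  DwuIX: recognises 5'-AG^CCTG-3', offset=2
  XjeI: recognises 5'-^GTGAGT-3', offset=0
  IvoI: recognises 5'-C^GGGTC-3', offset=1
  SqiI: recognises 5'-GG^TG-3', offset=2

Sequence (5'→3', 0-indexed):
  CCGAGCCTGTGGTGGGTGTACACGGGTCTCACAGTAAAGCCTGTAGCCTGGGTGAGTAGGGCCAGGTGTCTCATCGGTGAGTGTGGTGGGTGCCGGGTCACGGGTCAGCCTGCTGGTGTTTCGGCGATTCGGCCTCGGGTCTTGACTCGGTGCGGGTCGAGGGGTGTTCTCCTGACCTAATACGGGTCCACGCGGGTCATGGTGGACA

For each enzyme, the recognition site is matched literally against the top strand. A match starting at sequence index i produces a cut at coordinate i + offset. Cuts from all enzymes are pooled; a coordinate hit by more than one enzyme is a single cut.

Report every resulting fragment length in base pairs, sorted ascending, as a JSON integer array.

[1,1,3,4,4,4,5,7,7,7,7,7,8,9,9,10,10,11,11,14,14,16,19,20]

Per-enzyme occurrences:
  DwuIX AGCCTG/2: at [3, 37, 44, 106] ⇒ [5, 39, 46, 108]
  XjeI GTGAGT/0: at [51, 76] ⇒ [51, 76]
  IvoI CGGGTC/1: at [22, 93, 100, 135, 152, 182, 192] ⇒ [23, 94, 101, 136, 153, 183, 193]
  SqiI GGTG/2: at [10, 14, 50, 64, 75, 84, 88, 114, 148, 162, 200] ⇒ [12, 16, 52, 66, 77, 86, 90, 116, 150, 164, 202]

Pooled cuts: [5, 12, 16, 23, 39, 46, 51, 52, 66, 76, 77, 86, 90, 94, 101, 108, 116, 136, 150, 153, 164, 183, 193, 202]

Fragments:
  5→12: 7 bp
  12→16: 4 bp
  16→23: 7 bp
  23→39: 16 bp
  39→46: 7 bp
  46→51: 5 bp
  51→52: 1 bp
  52→66: 14 bp
  66→76: 10 bp
  76→77: 1 bp
  77→86: 9 bp
  86→90: 4 bp
  90→94: 4 bp
  94→101: 7 bp
  101→108: 7 bp
  108→116: 8 bp
  116→136: 20 bp
  136→150: 14 bp
  150→153: 3 bp
  153→164: 11 bp
  164→183: 19 bp
  183→193: 10 bp
  193→202: 9 bp
  202→5 (wrap): 208-202+5 = 11 bp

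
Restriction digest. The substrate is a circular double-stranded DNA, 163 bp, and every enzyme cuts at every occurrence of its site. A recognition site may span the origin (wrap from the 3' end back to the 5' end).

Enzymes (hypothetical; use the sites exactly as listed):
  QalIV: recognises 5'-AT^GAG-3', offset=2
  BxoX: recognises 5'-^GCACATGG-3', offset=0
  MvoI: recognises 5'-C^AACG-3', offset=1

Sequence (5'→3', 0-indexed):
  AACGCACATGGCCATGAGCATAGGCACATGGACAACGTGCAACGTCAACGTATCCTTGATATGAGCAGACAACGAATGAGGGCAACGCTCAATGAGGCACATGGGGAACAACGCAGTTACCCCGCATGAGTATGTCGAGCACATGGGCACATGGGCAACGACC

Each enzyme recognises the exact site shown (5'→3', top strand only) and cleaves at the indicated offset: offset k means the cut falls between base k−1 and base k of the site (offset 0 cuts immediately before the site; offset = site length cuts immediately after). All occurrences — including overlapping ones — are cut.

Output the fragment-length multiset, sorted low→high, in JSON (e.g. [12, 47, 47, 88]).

Per-enzyme occurrences:
  QalIV (ATGAG, off=2): starts [13, 60, 75, 91, 125] → cuts [15, 62, 77, 93, 127]
  BxoX (GCACATGG, off=0): starts [3, 23, 96, 138, 146] → cuts [3, 23, 96, 138, 146]
  MvoI (CAACG, off=1): starts [32, 39, 45, 69, 82, 108, 155, 162] → cuts [0, 33, 40, 46, 70, 83, 109, 156]

Pooled cuts: [0, 3, 15, 23, 33, 40, 46, 62, 70, 77, 83, 93, 96, 109, 127, 138, 146, 156]

Fragments:
  0→3: 3 bp
  3→15: 12 bp
  15→23: 8 bp
  23→33: 10 bp
  33→40: 7 bp
  40→46: 6 bp
  46→62: 16 bp
  62→70: 8 bp
  70→77: 7 bp
  77→83: 6 bp
  83→93: 10 bp
  93→96: 3 bp
  96→109: 13 bp
  109→127: 18 bp
  127→138: 11 bp
  138→146: 8 bp
  146→156: 10 bp
  156→0 (wrap): 163-156+0 = 7 bp

[3,3,6,6,7,7,7,8,8,8,10,10,10,11,12,13,16,18]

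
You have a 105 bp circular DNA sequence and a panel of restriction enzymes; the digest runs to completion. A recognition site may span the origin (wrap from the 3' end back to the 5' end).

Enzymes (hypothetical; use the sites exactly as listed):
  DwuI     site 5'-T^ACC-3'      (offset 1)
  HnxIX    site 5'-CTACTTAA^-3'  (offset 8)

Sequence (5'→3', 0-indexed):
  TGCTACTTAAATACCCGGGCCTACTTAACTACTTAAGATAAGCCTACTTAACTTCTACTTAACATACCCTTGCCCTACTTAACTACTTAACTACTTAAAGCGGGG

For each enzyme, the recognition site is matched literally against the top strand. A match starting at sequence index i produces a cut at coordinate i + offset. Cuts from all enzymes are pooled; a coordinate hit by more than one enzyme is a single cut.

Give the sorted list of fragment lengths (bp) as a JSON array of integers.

[2,3,8,8,8,11,15,16,17,17]

Per-enzyme occurrences:
  DwuI (TACC, off=1): starts [11, 64] → cuts [12, 65]
  HnxIX (CTACTTAA, off=8): starts [2, 20, 28, 43, 54, 74, 82, 90] → cuts [10, 28, 36, 51, 62, 82, 90, 98]

All cut coordinates (distinct, sorted): [10, 12, 28, 36, 51, 62, 65, 82, 90, 98]

Fragments:
  10→12: 2 bp
  12→28: 16 bp
  28→36: 8 bp
  36→51: 15 bp
  51→62: 11 bp
  62→65: 3 bp
  65→82: 17 bp
  82→90: 8 bp
  90→98: 8 bp
  98→10 (wrap): 105-98+10 = 17 bp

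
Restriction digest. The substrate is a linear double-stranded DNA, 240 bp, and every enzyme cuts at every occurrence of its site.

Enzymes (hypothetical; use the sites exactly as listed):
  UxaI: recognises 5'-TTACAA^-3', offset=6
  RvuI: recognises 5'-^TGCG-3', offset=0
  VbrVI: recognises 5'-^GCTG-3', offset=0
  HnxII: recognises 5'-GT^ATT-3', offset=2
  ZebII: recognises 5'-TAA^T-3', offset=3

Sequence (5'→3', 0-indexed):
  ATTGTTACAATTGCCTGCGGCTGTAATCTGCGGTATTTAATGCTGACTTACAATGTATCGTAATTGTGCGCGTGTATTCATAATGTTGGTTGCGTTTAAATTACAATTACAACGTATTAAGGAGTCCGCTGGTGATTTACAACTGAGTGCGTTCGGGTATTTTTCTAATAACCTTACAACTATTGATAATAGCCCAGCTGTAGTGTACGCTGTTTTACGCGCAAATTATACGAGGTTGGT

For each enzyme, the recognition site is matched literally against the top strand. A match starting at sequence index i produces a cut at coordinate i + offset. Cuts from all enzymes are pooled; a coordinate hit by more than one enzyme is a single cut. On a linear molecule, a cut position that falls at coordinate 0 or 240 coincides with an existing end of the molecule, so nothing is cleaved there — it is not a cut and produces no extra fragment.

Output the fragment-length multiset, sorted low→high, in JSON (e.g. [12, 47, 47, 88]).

Site scan:
  UxaI TTACAA/6: at [4, 47, 100, 106, 136, 173] ⇒ [10, 53, 106, 112, 142, 179]
  RvuI TGCG/0: at [15, 28, 66, 90, 147] ⇒ [15, 28, 66, 90, 147]
  VbrVI GCTG/0: at [19, 41, 127, 196, 208] ⇒ [19, 41, 127, 196, 208]
  HnxII GTATT/2: at [32, 73, 113, 156] ⇒ [34, 75, 115, 158]
  ZebII TAAT/3: at [23, 37, 60, 80, 165, 186] ⇒ [26, 40, 63, 83, 168, 189]

All cut coordinates (distinct, sorted): [10, 15, 19, 26, 28, 34, 40, 41, 53, 63, 66, 75, 83, 90, 106, 112, 115, 127, 142, 147, 158, 168, 179, 189, 196, 208]

Fragments:
  [0,10): 10 bp
  [10,15): 5 bp
  [15,19): 4 bp
  [19,26): 7 bp
  [26,28): 2 bp
  [28,34): 6 bp
  [34,40): 6 bp
  [40,41): 1 bp
  [41,53): 12 bp
  [53,63): 10 bp
  [63,66): 3 bp
  [66,75): 9 bp
  [75,83): 8 bp
  [83,90): 7 bp
  [90,106): 16 bp
  [106,112): 6 bp
  [112,115): 3 bp
  [115,127): 12 bp
  [127,142): 15 bp
  [142,147): 5 bp
  [147,158): 11 bp
  [158,168): 10 bp
  [168,179): 11 bp
  [179,189): 10 bp
  [189,196): 7 bp
  [196,208): 12 bp
  [208,240): 32 bp

[1,2,3,3,4,5,5,6,6,6,7,7,7,8,9,10,10,10,10,11,11,12,12,12,15,16,32]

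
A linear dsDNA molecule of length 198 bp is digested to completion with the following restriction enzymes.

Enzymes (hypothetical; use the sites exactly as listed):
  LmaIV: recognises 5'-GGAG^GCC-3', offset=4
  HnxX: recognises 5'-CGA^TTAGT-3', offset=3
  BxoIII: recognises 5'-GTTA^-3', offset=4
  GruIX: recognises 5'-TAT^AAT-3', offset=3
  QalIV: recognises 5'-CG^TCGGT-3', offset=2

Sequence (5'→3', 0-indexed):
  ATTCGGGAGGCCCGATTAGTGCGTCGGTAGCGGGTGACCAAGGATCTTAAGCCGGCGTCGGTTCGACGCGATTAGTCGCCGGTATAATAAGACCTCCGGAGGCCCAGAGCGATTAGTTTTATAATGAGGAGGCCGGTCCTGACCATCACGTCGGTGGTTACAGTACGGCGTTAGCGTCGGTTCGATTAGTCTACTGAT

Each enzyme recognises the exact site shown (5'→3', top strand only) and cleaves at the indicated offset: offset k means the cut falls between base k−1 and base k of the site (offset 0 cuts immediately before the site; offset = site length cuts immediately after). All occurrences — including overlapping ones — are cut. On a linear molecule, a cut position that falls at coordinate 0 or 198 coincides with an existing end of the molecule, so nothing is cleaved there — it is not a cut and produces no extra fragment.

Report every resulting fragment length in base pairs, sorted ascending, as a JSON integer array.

[3,6,8,9,9,9,10,10,11,13,13,14,14,16,19,34]

Site scan:
  LmaIV GGAGGCC/4: at [5, 97, 127] ⇒ [9, 101, 131]
  HnxX CGATTAGT/3: at [12, 68, 109, 182] ⇒ [15, 71, 112, 185]
  BxoIII GTTA/4: at [156, 169] ⇒ [160, 173]
  GruIX TATAAT/3: at [82, 119] ⇒ [85, 122]
  QalIV CGTCGGT/2: at [21, 55, 148, 174] ⇒ [23, 57, 150, 176]

Pooled cuts: [9, 15, 23, 57, 71, 85, 101, 112, 122, 131, 150, 160, 173, 176, 185]

Fragments:
  [0,9): 9 bp
  [9,15): 6 bp
  [15,23): 8 bp
  [23,57): 34 bp
  [57,71): 14 bp
  [71,85): 14 bp
  [85,101): 16 bp
  [101,112): 11 bp
  [112,122): 10 bp
  [122,131): 9 bp
  [131,150): 19 bp
  [150,160): 10 bp
  [160,173): 13 bp
  [173,176): 3 bp
  [176,185): 9 bp
  [185,198): 13 bp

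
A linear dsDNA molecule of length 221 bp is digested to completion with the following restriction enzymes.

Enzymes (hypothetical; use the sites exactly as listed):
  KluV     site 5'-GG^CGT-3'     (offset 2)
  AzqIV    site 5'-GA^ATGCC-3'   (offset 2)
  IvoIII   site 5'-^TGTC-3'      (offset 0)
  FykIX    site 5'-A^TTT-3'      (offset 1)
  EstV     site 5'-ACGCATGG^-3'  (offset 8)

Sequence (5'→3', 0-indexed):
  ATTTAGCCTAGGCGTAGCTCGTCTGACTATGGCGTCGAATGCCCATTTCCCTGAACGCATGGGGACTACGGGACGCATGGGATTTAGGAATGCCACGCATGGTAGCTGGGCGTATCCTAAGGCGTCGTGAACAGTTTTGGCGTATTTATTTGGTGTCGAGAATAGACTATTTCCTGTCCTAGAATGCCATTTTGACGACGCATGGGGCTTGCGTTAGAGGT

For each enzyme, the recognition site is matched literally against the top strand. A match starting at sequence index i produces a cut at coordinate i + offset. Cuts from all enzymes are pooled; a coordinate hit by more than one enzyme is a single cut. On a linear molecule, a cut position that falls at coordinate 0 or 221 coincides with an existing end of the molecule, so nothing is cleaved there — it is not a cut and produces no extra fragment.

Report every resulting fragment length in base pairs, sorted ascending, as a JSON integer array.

[1,2,4,4,5,5,6,6,7,7,8,9,11,12,13,16,16,16,17,18,18,20]

Scan for sites:
  KluV (GGCGT, off=2): starts [10, 30, 108, 120, 138] → cuts [12, 32, 110, 122, 140]
  AzqIV (GAATGCC, off=2): starts [36, 87, 181] → cuts [38, 89, 183]
  IvoIII (TGTC, off=0): starts [153, 174] → cuts [153, 174]
  FykIX (ATTT, off=1): starts [0, 44, 81, 143, 147, 168, 188] → cuts [1, 45, 82, 144, 148, 169, 189]
  EstV (ACGCATGG, off=8): starts [54, 72, 94, 197] → cuts [62, 80, 102, 205]

Pooled cuts: [1, 12, 32, 38, 45, 62, 80, 82, 89, 102, 110, 122, 140, 144, 148, 153, 169, 174, 183, 189, 205]

Fragments:
  [0,1): 1 bp
  [1,12): 11 bp
  [12,32): 20 bp
  [32,38): 6 bp
  [38,45): 7 bp
  [45,62): 17 bp
  [62,80): 18 bp
  [80,82): 2 bp
  [82,89): 7 bp
  [89,102): 13 bp
  [102,110): 8 bp
  [110,122): 12 bp
  [122,140): 18 bp
  [140,144): 4 bp
  [144,148): 4 bp
  [148,153): 5 bp
  [153,169): 16 bp
  [169,174): 5 bp
  [174,183): 9 bp
  [183,189): 6 bp
  [189,205): 16 bp
  [205,221): 16 bp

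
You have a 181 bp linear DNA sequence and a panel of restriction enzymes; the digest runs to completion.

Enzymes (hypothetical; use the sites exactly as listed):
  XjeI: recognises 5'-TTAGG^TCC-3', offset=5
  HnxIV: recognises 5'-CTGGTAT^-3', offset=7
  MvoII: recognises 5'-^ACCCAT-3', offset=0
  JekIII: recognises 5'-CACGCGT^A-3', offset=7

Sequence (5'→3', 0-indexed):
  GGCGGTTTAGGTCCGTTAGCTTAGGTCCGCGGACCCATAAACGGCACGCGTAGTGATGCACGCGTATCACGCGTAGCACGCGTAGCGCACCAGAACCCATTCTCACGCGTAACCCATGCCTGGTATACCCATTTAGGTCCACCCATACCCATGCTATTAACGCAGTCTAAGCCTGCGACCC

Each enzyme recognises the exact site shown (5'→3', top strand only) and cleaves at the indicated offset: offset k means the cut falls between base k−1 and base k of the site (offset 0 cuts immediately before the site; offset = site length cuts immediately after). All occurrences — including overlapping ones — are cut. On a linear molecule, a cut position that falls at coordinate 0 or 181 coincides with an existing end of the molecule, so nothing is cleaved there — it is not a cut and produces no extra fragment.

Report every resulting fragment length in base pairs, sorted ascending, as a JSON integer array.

Per-enzyme occurrences:
  XjeI (TTAGGTCC, off=5): starts [6, 20, 132] → cuts [11, 25, 137]
  HnxIV (CTGGTAT, off=7): starts [119] → cuts [126]
  MvoII (ACCCAT, off=0): starts [32, 94, 111, 126, 140, 146] → cuts [32, 94, 111, 126, 140, 146]
  JekIII (CACGCGTA, off=7): starts [44, 58, 67, 76, 103] → cuts [51, 65, 74, 83, 110]

Pooled cuts: [11, 25, 32, 51, 65, 74, 83, 94, 110, 111, 126, 137, 140, 146]

Fragments:
  [0,11): 11 bp
  [11,25): 14 bp
  [25,32): 7 bp
  [32,51): 19 bp
  [51,65): 14 bp
  [65,74): 9 bp
  [74,83): 9 bp
  [83,94): 11 bp
  [94,110): 16 bp
  [110,111): 1 bp
  [111,126): 15 bp
  [126,137): 11 bp
  [137,140): 3 bp
  [140,146): 6 bp
  [146,181): 35 bp

[1,3,6,7,9,9,11,11,11,14,14,15,16,19,35]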